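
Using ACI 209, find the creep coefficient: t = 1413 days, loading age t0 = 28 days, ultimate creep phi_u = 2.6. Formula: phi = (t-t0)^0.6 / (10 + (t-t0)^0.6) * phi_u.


dt = 1413 - 28 = 1385
phi = 1385^0.6 / (10 + 1385^0.6) * 2.6
= 2.3

2.3


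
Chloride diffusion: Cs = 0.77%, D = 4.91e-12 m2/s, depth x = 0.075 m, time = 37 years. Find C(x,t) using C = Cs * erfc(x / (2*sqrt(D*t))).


t_seconds = 37 * 365.25 * 24 * 3600 = 1167631200.0 s
arg = 0.075 / (2 * sqrt(4.91e-12 * 1167631200.0))
= 0.4953
erfc(0.4953) = 0.4837
C = 0.77 * 0.4837 = 0.3724%

0.3724


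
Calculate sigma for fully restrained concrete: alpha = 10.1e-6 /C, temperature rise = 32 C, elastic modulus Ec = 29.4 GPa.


sigma = alpha * dT * Ec
= 10.1e-6 * 32 * 29.4 * 1000
= 9.502 MPa

9.502


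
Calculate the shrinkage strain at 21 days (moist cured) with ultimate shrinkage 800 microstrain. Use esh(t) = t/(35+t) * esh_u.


esh(21) = 21 / (35 + 21) * 800
= 21 / 56 * 800
= 300.0 microstrain

300.0


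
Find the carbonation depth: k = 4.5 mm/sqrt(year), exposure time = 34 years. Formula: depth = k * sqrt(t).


depth = k * sqrt(t)
= 4.5 * sqrt(34)
= 26.24 mm

26.24


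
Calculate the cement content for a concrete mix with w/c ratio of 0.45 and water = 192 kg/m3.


Cement = water / (w/c)
= 192 / 0.45
= 426.7 kg/m3

426.7


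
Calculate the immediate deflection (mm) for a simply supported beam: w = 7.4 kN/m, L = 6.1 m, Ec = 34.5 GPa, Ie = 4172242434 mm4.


Convert: L = 6.1 m = 6100 mm, Ec = 34.5 GPa = 34500 MPa
delta = 5 * 7.4 * 6100^4 / (384 * 34500 * 4172242434)
= 0.93 mm

0.93


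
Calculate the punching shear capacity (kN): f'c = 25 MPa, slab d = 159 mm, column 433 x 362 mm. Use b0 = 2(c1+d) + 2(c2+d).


b0 = 2*(433 + 159) + 2*(362 + 159) = 2226 mm
Vc = 0.33 * sqrt(25) * 2226 * 159 / 1000
= 583.99 kN

583.99


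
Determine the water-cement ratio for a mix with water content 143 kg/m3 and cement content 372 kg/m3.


w/c = water / cement
w/c = 143 / 372 = 0.384

0.384


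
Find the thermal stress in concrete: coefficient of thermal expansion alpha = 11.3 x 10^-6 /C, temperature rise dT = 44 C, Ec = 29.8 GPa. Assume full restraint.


sigma = alpha * dT * Ec
= 11.3e-6 * 44 * 29.8 * 1000
= 14.817 MPa

14.817


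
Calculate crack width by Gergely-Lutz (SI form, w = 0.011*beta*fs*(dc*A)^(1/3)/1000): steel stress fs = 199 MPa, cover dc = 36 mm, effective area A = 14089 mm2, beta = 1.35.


w = 0.011 * beta * fs * (dc * A)^(1/3) / 1000
= 0.011 * 1.35 * 199 * (36 * 14089)^(1/3) / 1000
= 0.236 mm

0.236


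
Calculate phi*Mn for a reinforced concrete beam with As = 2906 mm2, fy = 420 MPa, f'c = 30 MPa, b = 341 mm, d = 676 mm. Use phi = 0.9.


a = As * fy / (0.85 * f'c * b)
= 2906 * 420 / (0.85 * 30 * 341)
= 140.3623 mm
Mn = As * fy * (d - a/2) / 10^6
= 739.414 kN-m
phi*Mn = 0.9 * 739.414 = 665.47 kN-m

665.47


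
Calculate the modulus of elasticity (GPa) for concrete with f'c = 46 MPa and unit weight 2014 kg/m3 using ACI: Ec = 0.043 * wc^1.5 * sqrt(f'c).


Ec = 0.043 * 2014^1.5 * sqrt(46) / 1000
= 26.36 GPa

26.36


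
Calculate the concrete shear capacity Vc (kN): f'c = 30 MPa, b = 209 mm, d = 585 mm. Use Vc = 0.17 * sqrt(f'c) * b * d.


Vc = 0.17 * sqrt(30) * 209 * 585 / 1000
= 113.84 kN

113.84


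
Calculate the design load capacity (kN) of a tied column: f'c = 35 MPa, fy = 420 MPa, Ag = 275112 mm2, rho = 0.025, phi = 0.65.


Ast = rho * Ag = 0.025 * 275112 = 6877.8 mm2
phi*Pn = 0.65 * 0.80 * (0.85 * 35 * (275112 - 6877.8) + 420 * 6877.8) / 1000
= 5651.69 kN

5651.69


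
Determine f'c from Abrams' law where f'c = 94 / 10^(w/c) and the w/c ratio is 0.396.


f'c = 94 / 10^0.396
= 94 / 2.489
= 37.77 MPa

37.77


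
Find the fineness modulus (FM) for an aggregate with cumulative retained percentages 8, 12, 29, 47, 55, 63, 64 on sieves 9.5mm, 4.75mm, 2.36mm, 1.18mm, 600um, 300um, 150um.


FM = sum(cumulative % retained) / 100
= 278 / 100
= 2.78

2.78


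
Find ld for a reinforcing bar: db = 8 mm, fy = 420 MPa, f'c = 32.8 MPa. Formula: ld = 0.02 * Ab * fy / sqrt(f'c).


Ab = pi * 8^2 / 4 = 50.265 mm2
ld = 0.02 * 50.265 * 420 / sqrt(32.8)
= 73.7 mm

73.7


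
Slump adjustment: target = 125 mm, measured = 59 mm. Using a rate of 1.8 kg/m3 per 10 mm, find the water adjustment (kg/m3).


Difference = 125 - 59 = 66 mm
Water adjustment = 66 * 1.8 / 10 = 11.9 kg/m3

11.9


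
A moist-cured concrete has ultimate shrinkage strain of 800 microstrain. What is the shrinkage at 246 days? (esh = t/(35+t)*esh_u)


esh(246) = 246 / (35 + 246) * 800
= 246 / 281 * 800
= 700.4 microstrain

700.4


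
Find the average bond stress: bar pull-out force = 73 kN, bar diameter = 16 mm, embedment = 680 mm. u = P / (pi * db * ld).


u = P / (pi * db * ld)
= 73 * 1000 / (pi * 16 * 680)
= 2.136 MPa

2.136


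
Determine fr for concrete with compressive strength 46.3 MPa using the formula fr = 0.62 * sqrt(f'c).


fr = 0.62 * sqrt(46.3)
= 4.219 MPa

4.219


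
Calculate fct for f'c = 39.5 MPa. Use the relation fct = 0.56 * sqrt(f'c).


fct = 0.56 * sqrt(39.5)
= 0.56 * 6.285
= 3.52 MPa

3.52


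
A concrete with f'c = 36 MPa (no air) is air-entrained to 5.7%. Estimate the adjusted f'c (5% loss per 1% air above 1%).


Strength loss = (5.7 - 1) * 5 = 23.5%
f'c = 36 * (1 - 23.5/100)
= 27.54 MPa

27.54


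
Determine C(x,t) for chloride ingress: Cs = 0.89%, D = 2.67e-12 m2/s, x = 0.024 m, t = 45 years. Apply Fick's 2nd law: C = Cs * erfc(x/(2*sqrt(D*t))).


t_seconds = 45 * 365.25 * 24 * 3600 = 1420092000.0 s
arg = 0.024 / (2 * sqrt(2.67e-12 * 1420092000.0))
= 0.1949
erfc(0.1949) = 0.7829
C = 0.89 * 0.7829 = 0.6967%

0.6967


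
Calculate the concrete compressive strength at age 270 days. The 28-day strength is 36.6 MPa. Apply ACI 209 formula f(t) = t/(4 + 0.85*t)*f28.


f(270) = 270 / (4 + 0.85 * 270) * 36.6
= 270 / 233.5 * 36.6
= 42.32 MPa

42.32


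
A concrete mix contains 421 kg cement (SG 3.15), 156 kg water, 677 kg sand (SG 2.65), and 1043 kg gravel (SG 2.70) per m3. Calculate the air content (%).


Vol cement = 421 / (3.15 * 1000) = 0.133651 m3
Vol water = 156 / 1000 = 0.156 m3
Vol sand = 677 / (2.65 * 1000) = 0.255472 m3
Vol gravel = 1043 / (2.70 * 1000) = 0.386296 m3
Total solid + water volume = 0.931419 m3
Air = (1 - 0.931419) * 100 = 6.86%

6.86


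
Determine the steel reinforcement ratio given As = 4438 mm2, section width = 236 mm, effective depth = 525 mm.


rho = As / (b * d)
= 4438 / (236 * 525)
= 0.0358

0.0358


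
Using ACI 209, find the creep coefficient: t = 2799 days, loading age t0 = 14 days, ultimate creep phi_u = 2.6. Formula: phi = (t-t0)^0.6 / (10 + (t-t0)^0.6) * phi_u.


dt = 2799 - 14 = 2785
phi = 2785^0.6 / (10 + 2785^0.6) * 2.6
= 2.395

2.395


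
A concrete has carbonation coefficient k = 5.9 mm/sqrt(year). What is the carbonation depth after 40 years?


depth = k * sqrt(t)
= 5.9 * sqrt(40)
= 37.31 mm

37.31


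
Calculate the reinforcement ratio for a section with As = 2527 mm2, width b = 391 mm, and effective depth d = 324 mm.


rho = As / (b * d)
= 2527 / (391 * 324)
= 0.0199

0.0199


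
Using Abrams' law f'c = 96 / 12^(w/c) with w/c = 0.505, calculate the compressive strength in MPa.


f'c = 96 / 12^0.505
= 96 / 3.507
= 27.37 MPa

27.37


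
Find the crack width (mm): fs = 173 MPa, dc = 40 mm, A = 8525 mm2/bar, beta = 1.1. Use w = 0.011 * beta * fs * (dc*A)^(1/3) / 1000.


w = 0.011 * beta * fs * (dc * A)^(1/3) / 1000
= 0.011 * 1.1 * 173 * (40 * 8525)^(1/3) / 1000
= 0.146 mm

0.146


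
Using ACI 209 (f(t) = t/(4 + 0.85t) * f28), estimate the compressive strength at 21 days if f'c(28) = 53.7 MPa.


f(21) = 21 / (4 + 0.85 * 21) * 53.7
= 21 / 21.85 * 53.7
= 51.61 MPa

51.61


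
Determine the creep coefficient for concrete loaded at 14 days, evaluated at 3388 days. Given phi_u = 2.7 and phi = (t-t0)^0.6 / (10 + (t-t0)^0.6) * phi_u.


dt = 3388 - 14 = 3374
phi = 3374^0.6 / (10 + 3374^0.6) * 2.7
= 2.508

2.508


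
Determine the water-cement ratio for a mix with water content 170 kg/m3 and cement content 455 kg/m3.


w/c = water / cement
w/c = 170 / 455 = 0.374

0.374


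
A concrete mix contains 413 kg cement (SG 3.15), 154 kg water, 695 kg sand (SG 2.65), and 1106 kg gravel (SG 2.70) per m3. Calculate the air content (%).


Vol cement = 413 / (3.15 * 1000) = 0.131111 m3
Vol water = 154 / 1000 = 0.154 m3
Vol sand = 695 / (2.65 * 1000) = 0.262264 m3
Vol gravel = 1106 / (2.70 * 1000) = 0.40963 m3
Total solid + water volume = 0.957005 m3
Air = (1 - 0.957005) * 100 = 4.3%

4.3


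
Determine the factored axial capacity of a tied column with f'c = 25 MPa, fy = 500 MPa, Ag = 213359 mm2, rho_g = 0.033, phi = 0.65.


Ast = rho * Ag = 0.033 * 213359 = 7040.847 mm2
phi*Pn = 0.65 * 0.80 * (0.85 * 25 * (213359 - 7040.847) + 500 * 7040.847) / 1000
= 4110.44 kN

4110.44


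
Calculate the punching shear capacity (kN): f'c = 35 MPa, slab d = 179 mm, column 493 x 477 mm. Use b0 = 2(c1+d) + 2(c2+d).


b0 = 2*(493 + 179) + 2*(477 + 179) = 2656 mm
Vc = 0.33 * sqrt(35) * 2656 * 179 / 1000
= 928.17 kN

928.17


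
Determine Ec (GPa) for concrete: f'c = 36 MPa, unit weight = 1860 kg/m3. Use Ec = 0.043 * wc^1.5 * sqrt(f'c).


Ec = 0.043 * 1860^1.5 * sqrt(36) / 1000
= 20.7 GPa

20.7


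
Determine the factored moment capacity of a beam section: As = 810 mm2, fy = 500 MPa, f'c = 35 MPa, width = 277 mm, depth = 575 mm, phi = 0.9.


a = As * fy / (0.85 * f'c * b)
= 810 * 500 / (0.85 * 35 * 277)
= 49.146 mm
Mn = As * fy * (d - a/2) / 10^6
= 222.9229 kN-m
phi*Mn = 0.9 * 222.9229 = 200.63 kN-m

200.63


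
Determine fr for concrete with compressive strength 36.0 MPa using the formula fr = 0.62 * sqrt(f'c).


fr = 0.62 * sqrt(36.0)
= 3.72 MPa

3.72


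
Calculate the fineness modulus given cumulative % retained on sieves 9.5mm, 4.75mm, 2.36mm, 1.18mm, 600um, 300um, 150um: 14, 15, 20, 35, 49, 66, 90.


FM = sum(cumulative % retained) / 100
= 289 / 100
= 2.89

2.89


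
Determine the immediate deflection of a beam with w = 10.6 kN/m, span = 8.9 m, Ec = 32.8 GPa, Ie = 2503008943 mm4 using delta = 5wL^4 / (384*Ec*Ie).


Convert: L = 8.9 m = 8900 mm, Ec = 32.8 GPa = 32800 MPa
delta = 5 * 10.6 * 8900^4 / (384 * 32800 * 2503008943)
= 10.55 mm

10.55


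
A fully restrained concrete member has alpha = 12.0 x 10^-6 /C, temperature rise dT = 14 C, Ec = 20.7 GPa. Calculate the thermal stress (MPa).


sigma = alpha * dT * Ec
= 12.0e-6 * 14 * 20.7 * 1000
= 3.478 MPa

3.478


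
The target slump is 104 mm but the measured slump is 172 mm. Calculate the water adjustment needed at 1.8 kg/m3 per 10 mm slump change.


Difference = 104 - 172 = -68 mm
Water adjustment = -68 * 1.8 / 10 = -12.2 kg/m3

-12.2


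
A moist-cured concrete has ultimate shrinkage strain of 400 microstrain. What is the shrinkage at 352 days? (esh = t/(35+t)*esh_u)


esh(352) = 352 / (35 + 352) * 400
= 352 / 387 * 400
= 363.8 microstrain

363.8


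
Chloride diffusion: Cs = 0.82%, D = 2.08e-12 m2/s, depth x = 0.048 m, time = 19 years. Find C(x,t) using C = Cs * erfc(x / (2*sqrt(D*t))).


t_seconds = 19 * 365.25 * 24 * 3600 = 599594400.0 s
arg = 0.048 / (2 * sqrt(2.08e-12 * 599594400.0))
= 0.6796
erfc(0.6796) = 0.3365
C = 0.82 * 0.3365 = 0.2759%

0.2759


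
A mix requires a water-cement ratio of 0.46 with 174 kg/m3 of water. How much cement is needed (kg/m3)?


Cement = water / (w/c)
= 174 / 0.46
= 378.3 kg/m3

378.3


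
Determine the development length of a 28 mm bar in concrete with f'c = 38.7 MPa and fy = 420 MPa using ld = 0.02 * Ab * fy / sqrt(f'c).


Ab = pi * 28^2 / 4 = 615.752 mm2
ld = 0.02 * 615.752 * 420 / sqrt(38.7)
= 831.4 mm

831.4


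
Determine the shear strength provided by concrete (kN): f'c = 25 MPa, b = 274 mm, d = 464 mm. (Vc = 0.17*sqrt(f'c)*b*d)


Vc = 0.17 * sqrt(25) * 274 * 464 / 1000
= 108.07 kN

108.07


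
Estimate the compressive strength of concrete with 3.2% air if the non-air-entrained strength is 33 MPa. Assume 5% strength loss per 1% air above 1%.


Strength loss = (3.2 - 1) * 5 = 11.0%
f'c = 33 * (1 - 11.0/100)
= 29.37 MPa

29.37


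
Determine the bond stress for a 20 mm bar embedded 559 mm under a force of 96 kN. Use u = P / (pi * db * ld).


u = P / (pi * db * ld)
= 96 * 1000 / (pi * 20 * 559)
= 2.733 MPa

2.733


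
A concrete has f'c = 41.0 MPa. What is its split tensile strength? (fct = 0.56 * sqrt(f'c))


fct = 0.56 * sqrt(41.0)
= 0.56 * 6.403
= 3.586 MPa

3.586


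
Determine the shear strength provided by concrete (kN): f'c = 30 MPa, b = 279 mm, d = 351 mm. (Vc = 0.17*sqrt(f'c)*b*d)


Vc = 0.17 * sqrt(30) * 279 * 351 / 1000
= 91.18 kN

91.18


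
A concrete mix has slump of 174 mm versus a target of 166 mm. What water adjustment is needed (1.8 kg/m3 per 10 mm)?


Difference = 166 - 174 = -8 mm
Water adjustment = -8 * 1.8 / 10 = -1.4 kg/m3

-1.4


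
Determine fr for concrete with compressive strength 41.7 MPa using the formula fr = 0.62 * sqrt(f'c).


fr = 0.62 * sqrt(41.7)
= 4.004 MPa

4.004


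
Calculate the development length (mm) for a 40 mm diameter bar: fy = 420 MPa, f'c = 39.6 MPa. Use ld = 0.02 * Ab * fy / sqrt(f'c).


Ab = pi * 40^2 / 4 = 1256.637 mm2
ld = 0.02 * 1256.637 * 420 / sqrt(39.6)
= 1677.4 mm

1677.4


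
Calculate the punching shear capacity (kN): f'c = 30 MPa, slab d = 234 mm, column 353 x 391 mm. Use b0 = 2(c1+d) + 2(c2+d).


b0 = 2*(353 + 234) + 2*(391 + 234) = 2424 mm
Vc = 0.33 * sqrt(30) * 2424 * 234 / 1000
= 1025.23 kN

1025.23


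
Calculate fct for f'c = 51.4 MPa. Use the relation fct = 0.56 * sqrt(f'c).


fct = 0.56 * sqrt(51.4)
= 0.56 * 7.169
= 4.015 MPa

4.015


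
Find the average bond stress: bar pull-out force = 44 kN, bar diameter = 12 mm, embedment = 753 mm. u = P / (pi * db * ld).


u = P / (pi * db * ld)
= 44 * 1000 / (pi * 12 * 753)
= 1.55 MPa

1.55


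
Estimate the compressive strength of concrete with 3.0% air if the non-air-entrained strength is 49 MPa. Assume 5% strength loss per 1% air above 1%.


Strength loss = (3.0 - 1) * 5 = 10.0%
f'c = 49 * (1 - 10.0/100)
= 44.1 MPa

44.1


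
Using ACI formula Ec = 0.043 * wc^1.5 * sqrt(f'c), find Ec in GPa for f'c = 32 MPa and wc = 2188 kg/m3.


Ec = 0.043 * 2188^1.5 * sqrt(32) / 1000
= 24.9 GPa

24.9


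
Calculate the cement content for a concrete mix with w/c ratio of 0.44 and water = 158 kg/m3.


Cement = water / (w/c)
= 158 / 0.44
= 359.1 kg/m3

359.1


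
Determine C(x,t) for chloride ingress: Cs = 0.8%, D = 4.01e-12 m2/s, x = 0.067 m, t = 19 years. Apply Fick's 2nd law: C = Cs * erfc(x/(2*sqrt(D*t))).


t_seconds = 19 * 365.25 * 24 * 3600 = 599594400.0 s
arg = 0.067 / (2 * sqrt(4.01e-12 * 599594400.0))
= 0.6832
erfc(0.6832) = 0.334
C = 0.8 * 0.334 = 0.2672%

0.2672


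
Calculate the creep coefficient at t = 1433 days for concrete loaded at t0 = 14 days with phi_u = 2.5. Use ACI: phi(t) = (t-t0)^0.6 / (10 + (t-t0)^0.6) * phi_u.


dt = 1433 - 14 = 1419
phi = 1419^0.6 / (10 + 1419^0.6) * 2.5
= 2.215

2.215


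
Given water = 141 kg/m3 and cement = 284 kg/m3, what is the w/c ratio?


w/c = water / cement
w/c = 141 / 284 = 0.496

0.496


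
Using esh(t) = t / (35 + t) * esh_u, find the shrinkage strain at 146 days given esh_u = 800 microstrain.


esh(146) = 146 / (35 + 146) * 800
= 146 / 181 * 800
= 645.3 microstrain

645.3


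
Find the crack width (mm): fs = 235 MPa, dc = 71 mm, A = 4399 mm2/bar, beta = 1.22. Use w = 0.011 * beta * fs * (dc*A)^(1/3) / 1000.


w = 0.011 * beta * fs * (dc * A)^(1/3) / 1000
= 0.011 * 1.22 * 235 * (71 * 4399)^(1/3) / 1000
= 0.214 mm

0.214


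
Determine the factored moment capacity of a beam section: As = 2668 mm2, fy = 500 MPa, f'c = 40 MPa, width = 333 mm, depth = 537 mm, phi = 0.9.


a = As * fy / (0.85 * f'c * b)
= 2668 * 500 / (0.85 * 40 * 333)
= 117.8237 mm
Mn = As * fy * (d - a/2) / 10^6
= 637.7696 kN-m
phi*Mn = 0.9 * 637.7696 = 573.99 kN-m

573.99


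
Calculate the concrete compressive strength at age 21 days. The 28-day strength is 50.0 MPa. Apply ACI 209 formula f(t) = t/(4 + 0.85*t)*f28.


f(21) = 21 / (4 + 0.85 * 21) * 50.0
= 21 / 21.85 * 50.0
= 48.05 MPa

48.05


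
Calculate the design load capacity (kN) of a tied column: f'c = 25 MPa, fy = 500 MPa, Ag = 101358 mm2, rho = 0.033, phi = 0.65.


Ast = rho * Ag = 0.033 * 101358 = 3344.814 mm2
phi*Pn = 0.65 * 0.80 * (0.85 * 25 * (101358 - 3344.814) + 500 * 3344.814) / 1000
= 1952.7 kN

1952.7


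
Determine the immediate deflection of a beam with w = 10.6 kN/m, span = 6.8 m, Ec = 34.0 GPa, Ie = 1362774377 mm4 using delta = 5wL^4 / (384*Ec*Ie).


Convert: L = 6.8 m = 6800 mm, Ec = 34.0 GPa = 34000 MPa
delta = 5 * 10.6 * 6800^4 / (384 * 34000 * 1362774377)
= 6.37 mm

6.37


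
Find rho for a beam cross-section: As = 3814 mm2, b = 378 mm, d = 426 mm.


rho = As / (b * d)
= 3814 / (378 * 426)
= 0.0237

0.0237


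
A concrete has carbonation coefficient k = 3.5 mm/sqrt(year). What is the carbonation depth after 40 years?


depth = k * sqrt(t)
= 3.5 * sqrt(40)
= 22.14 mm

22.14


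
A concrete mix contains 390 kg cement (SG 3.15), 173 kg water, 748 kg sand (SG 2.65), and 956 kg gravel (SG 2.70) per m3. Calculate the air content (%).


Vol cement = 390 / (3.15 * 1000) = 0.12381 m3
Vol water = 173 / 1000 = 0.173 m3
Vol sand = 748 / (2.65 * 1000) = 0.282264 m3
Vol gravel = 956 / (2.70 * 1000) = 0.354074 m3
Total solid + water volume = 0.933148 m3
Air = (1 - 0.933148) * 100 = 6.69%

6.69


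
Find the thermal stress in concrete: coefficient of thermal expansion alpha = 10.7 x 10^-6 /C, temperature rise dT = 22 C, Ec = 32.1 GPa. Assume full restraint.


sigma = alpha * dT * Ec
= 10.7e-6 * 22 * 32.1 * 1000
= 7.556 MPa

7.556


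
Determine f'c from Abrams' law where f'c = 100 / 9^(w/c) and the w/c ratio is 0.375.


f'c = 100 / 9^0.375
= 100 / 2.28
= 43.87 MPa

43.87


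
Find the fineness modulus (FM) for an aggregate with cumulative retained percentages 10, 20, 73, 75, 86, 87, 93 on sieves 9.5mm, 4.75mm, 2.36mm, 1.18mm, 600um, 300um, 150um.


FM = sum(cumulative % retained) / 100
= 444 / 100
= 4.44

4.44


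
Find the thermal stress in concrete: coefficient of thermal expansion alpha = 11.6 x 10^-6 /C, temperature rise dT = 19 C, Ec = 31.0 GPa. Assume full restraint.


sigma = alpha * dT * Ec
= 11.6e-6 * 19 * 31.0 * 1000
= 6.832 MPa

6.832


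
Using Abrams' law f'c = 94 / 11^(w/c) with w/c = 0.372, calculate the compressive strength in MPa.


f'c = 94 / 11^0.372
= 94 / 2.44
= 38.52 MPa

38.52


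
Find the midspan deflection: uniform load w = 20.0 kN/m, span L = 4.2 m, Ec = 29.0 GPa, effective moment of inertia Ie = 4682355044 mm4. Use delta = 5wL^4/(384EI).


Convert: L = 4.2 m = 4200 mm, Ec = 29.0 GPa = 29000 MPa
delta = 5 * 20.0 * 4200^4 / (384 * 29000 * 4682355044)
= 0.6 mm

0.6


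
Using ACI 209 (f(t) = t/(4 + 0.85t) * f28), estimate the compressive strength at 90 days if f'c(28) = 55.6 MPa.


f(90) = 90 / (4 + 0.85 * 90) * 55.6
= 90 / 80.5 * 55.6
= 62.16 MPa

62.16


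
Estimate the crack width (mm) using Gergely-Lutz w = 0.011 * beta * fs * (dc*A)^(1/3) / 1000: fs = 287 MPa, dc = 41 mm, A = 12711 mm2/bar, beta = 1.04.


w = 0.011 * beta * fs * (dc * A)^(1/3) / 1000
= 0.011 * 1.04 * 287 * (41 * 12711)^(1/3) / 1000
= 0.264 mm

0.264


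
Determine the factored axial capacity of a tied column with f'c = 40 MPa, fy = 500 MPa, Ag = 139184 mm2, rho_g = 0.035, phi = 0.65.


Ast = rho * Ag = 0.035 * 139184 = 4871.44 mm2
phi*Pn = 0.65 * 0.80 * (0.85 * 40 * (139184 - 4871.44) + 500 * 4871.44) / 1000
= 3641.22 kN

3641.22


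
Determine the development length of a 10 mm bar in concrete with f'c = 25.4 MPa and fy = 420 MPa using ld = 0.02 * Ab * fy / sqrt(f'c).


Ab = pi * 10^2 / 4 = 78.54 mm2
ld = 0.02 * 78.54 * 420 / sqrt(25.4)
= 130.9 mm

130.9


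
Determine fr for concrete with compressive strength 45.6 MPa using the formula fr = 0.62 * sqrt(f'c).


fr = 0.62 * sqrt(45.6)
= 4.187 MPa

4.187


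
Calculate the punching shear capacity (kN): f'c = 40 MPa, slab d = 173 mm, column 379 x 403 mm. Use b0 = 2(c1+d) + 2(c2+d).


b0 = 2*(379 + 173) + 2*(403 + 173) = 2256 mm
Vc = 0.33 * sqrt(40) * 2256 * 173 / 1000
= 814.57 kN

814.57


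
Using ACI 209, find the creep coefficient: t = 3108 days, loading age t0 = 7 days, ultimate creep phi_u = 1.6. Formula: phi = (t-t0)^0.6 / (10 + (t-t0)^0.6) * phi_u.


dt = 3108 - 7 = 3101
phi = 3101^0.6 / (10 + 3101^0.6) * 1.6
= 1.481

1.481


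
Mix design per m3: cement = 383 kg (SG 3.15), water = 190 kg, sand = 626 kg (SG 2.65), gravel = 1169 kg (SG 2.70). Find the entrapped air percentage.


Vol cement = 383 / (3.15 * 1000) = 0.121587 m3
Vol water = 190 / 1000 = 0.19 m3
Vol sand = 626 / (2.65 * 1000) = 0.236226 m3
Vol gravel = 1169 / (2.70 * 1000) = 0.432963 m3
Total solid + water volume = 0.980777 m3
Air = (1 - 0.980777) * 100 = 1.92%

1.92


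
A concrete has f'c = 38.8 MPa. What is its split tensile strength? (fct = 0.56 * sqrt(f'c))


fct = 0.56 * sqrt(38.8)
= 0.56 * 6.229
= 3.488 MPa

3.488


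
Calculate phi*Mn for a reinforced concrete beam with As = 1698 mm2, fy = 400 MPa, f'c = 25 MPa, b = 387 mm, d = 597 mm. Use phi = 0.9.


a = As * fy / (0.85 * f'c * b)
= 1698 * 400 / (0.85 * 25 * 387)
= 82.5901 mm
Mn = As * fy * (d - a/2) / 10^6
= 377.4348 kN-m
phi*Mn = 0.9 * 377.4348 = 339.69 kN-m

339.69


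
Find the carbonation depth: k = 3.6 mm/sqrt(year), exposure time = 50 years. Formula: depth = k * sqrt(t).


depth = k * sqrt(t)
= 3.6 * sqrt(50)
= 25.46 mm

25.46


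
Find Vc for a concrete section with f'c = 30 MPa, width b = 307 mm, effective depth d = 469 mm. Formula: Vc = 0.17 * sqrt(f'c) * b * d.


Vc = 0.17 * sqrt(30) * 307 * 469 / 1000
= 134.07 kN

134.07


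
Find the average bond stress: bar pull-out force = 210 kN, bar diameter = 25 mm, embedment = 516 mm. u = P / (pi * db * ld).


u = P / (pi * db * ld)
= 210 * 1000 / (pi * 25 * 516)
= 5.182 MPa

5.182


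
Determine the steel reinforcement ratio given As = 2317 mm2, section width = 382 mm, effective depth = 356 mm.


rho = As / (b * d)
= 2317 / (382 * 356)
= 0.017

0.017


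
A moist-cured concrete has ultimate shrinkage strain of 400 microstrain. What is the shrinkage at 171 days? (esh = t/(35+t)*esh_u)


esh(171) = 171 / (35 + 171) * 400
= 171 / 206 * 400
= 332.0 microstrain

332.0


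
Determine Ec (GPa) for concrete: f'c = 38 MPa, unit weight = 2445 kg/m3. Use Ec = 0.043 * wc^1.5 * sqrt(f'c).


Ec = 0.043 * 2445^1.5 * sqrt(38) / 1000
= 32.05 GPa

32.05


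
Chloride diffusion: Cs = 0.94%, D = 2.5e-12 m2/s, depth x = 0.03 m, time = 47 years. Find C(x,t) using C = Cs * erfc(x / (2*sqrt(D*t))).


t_seconds = 47 * 365.25 * 24 * 3600 = 1483207200.0 s
arg = 0.03 / (2 * sqrt(2.5e-12 * 1483207200.0))
= 0.2463
erfc(0.2463) = 0.7276
C = 0.94 * 0.7276 = 0.6839%

0.6839


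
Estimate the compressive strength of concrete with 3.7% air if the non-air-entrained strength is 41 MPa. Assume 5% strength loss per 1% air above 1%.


Strength loss = (3.7 - 1) * 5 = 13.5%
f'c = 41 * (1 - 13.5/100)
= 35.46 MPa

35.46


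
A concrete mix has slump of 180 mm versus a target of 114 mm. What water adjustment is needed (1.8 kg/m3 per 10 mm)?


Difference = 114 - 180 = -66 mm
Water adjustment = -66 * 1.8 / 10 = -11.9 kg/m3

-11.9


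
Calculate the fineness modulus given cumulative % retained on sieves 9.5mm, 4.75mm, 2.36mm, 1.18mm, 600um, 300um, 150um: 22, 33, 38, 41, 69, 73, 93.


FM = sum(cumulative % retained) / 100
= 369 / 100
= 3.69

3.69


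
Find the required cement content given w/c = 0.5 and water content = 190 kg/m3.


Cement = water / (w/c)
= 190 / 0.5
= 380.0 kg/m3

380.0


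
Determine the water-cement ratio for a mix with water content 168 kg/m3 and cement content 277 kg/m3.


w/c = water / cement
w/c = 168 / 277 = 0.606

0.606


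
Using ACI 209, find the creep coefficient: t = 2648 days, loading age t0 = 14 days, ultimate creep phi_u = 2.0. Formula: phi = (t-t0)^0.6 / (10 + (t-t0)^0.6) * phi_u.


dt = 2648 - 14 = 2634
phi = 2634^0.6 / (10 + 2634^0.6) * 2.0
= 1.837

1.837


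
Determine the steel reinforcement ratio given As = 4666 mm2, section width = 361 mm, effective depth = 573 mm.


rho = As / (b * d)
= 4666 / (361 * 573)
= 0.0226

0.0226


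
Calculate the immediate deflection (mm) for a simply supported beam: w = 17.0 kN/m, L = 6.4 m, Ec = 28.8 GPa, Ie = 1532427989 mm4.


Convert: L = 6.4 m = 6400 mm, Ec = 28.8 GPa = 28800 MPa
delta = 5 * 17.0 * 6400^4 / (384 * 28800 * 1532427989)
= 8.41 mm

8.41


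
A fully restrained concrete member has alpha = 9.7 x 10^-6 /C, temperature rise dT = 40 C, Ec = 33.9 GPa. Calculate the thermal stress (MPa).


sigma = alpha * dT * Ec
= 9.7e-6 * 40 * 33.9 * 1000
= 13.153 MPa

13.153


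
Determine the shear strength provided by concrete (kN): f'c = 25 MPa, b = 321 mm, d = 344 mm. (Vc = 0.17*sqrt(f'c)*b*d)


Vc = 0.17 * sqrt(25) * 321 * 344 / 1000
= 93.86 kN

93.86


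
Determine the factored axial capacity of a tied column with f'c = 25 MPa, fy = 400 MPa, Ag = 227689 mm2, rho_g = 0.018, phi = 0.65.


Ast = rho * Ag = 0.018 * 227689 = 4098.402 mm2
phi*Pn = 0.65 * 0.80 * (0.85 * 25 * (227689 - 4098.402) + 400 * 4098.402) / 1000
= 3323.14 kN

3323.14


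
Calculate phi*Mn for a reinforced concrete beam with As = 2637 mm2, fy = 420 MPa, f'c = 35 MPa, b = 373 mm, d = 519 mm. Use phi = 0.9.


a = As * fy / (0.85 * f'c * b)
= 2637 * 420 / (0.85 * 35 * 373)
= 99.8076 mm
Mn = As * fy * (d - a/2) / 10^6
= 519.5428 kN-m
phi*Mn = 0.9 * 519.5428 = 467.59 kN-m

467.59


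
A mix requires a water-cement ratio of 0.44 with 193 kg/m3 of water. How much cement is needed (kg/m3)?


Cement = water / (w/c)
= 193 / 0.44
= 438.6 kg/m3

438.6


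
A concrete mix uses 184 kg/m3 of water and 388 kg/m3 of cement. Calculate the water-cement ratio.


w/c = water / cement
w/c = 184 / 388 = 0.474

0.474


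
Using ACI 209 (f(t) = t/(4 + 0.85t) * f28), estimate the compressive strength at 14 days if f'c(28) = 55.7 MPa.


f(14) = 14 / (4 + 0.85 * 14) * 55.7
= 14 / 15.9 * 55.7
= 49.04 MPa

49.04


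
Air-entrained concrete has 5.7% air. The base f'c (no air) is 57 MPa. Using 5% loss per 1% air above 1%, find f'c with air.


Strength loss = (5.7 - 1) * 5 = 23.5%
f'c = 57 * (1 - 23.5/100)
= 43.61 MPa

43.61


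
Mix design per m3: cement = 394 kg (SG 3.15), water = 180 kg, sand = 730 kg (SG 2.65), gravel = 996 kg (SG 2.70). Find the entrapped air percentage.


Vol cement = 394 / (3.15 * 1000) = 0.125079 m3
Vol water = 180 / 1000 = 0.18 m3
Vol sand = 730 / (2.65 * 1000) = 0.275472 m3
Vol gravel = 996 / (2.70 * 1000) = 0.368889 m3
Total solid + water volume = 0.94944 m3
Air = (1 - 0.94944) * 100 = 5.06%

5.06


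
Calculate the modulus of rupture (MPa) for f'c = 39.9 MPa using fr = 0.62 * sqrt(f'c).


fr = 0.62 * sqrt(39.9)
= 3.916 MPa

3.916


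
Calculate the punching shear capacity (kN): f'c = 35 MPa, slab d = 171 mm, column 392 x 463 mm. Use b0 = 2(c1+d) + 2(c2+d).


b0 = 2*(392 + 171) + 2*(463 + 171) = 2394 mm
Vc = 0.33 * sqrt(35) * 2394 * 171 / 1000
= 799.22 kN

799.22


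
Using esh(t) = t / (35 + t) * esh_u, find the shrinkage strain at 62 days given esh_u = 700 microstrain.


esh(62) = 62 / (35 + 62) * 700
= 62 / 97 * 700
= 447.4 microstrain

447.4


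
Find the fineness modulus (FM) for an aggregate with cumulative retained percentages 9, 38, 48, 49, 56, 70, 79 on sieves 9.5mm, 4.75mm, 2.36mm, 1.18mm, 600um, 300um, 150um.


FM = sum(cumulative % retained) / 100
= 349 / 100
= 3.49

3.49


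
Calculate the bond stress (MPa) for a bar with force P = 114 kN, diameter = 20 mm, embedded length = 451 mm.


u = P / (pi * db * ld)
= 114 * 1000 / (pi * 20 * 451)
= 4.023 MPa

4.023


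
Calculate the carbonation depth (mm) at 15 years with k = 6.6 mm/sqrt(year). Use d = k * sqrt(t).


depth = k * sqrt(t)
= 6.6 * sqrt(15)
= 25.56 mm

25.56


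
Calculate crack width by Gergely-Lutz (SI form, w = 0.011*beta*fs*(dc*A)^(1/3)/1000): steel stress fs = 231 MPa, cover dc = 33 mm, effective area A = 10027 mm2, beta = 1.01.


w = 0.011 * beta * fs * (dc * A)^(1/3) / 1000
= 0.011 * 1.01 * 231 * (33 * 10027)^(1/3) / 1000
= 0.178 mm

0.178


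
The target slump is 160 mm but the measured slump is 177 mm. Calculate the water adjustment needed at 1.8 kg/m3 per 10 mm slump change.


Difference = 160 - 177 = -17 mm
Water adjustment = -17 * 1.8 / 10 = -3.1 kg/m3

-3.1


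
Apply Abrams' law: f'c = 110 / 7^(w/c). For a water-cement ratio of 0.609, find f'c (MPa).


f'c = 110 / 7^0.609
= 110 / 3.271
= 33.63 MPa

33.63


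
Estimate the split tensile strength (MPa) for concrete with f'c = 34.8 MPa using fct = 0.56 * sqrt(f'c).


fct = 0.56 * sqrt(34.8)
= 0.56 * 5.899
= 3.304 MPa

3.304


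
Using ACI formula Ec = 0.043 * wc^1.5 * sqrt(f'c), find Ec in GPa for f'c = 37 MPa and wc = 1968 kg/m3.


Ec = 0.043 * 1968^1.5 * sqrt(37) / 1000
= 22.84 GPa

22.84


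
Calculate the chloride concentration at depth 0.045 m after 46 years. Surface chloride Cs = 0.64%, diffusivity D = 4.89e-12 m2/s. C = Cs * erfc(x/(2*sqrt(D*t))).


t_seconds = 46 * 365.25 * 24 * 3600 = 1451649600.0 s
arg = 0.045 / (2 * sqrt(4.89e-12 * 1451649600.0))
= 0.2671
erfc(0.2671) = 0.7057
C = 0.64 * 0.7057 = 0.4516%

0.4516


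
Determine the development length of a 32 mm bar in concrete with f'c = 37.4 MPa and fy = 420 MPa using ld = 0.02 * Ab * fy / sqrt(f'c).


Ab = pi * 32^2 / 4 = 804.248 mm2
ld = 0.02 * 804.248 * 420 / sqrt(37.4)
= 1104.7 mm

1104.7


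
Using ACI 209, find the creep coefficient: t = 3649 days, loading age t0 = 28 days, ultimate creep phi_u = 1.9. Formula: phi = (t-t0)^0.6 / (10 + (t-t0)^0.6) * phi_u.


dt = 3649 - 28 = 3621
phi = 3621^0.6 / (10 + 3621^0.6) * 1.9
= 1.77

1.77


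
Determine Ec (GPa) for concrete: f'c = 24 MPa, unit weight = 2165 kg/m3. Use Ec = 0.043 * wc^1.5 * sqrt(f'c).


Ec = 0.043 * 2165^1.5 * sqrt(24) / 1000
= 21.22 GPa

21.22


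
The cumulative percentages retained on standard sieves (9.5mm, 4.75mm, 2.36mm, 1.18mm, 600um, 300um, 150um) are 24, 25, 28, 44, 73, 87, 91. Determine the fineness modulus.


FM = sum(cumulative % retained) / 100
= 372 / 100
= 3.72

3.72


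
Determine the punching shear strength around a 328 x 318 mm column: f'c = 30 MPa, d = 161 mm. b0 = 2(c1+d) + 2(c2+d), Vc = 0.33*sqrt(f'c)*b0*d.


b0 = 2*(328 + 161) + 2*(318 + 161) = 1936 mm
Vc = 0.33 * sqrt(30) * 1936 * 161 / 1000
= 563.39 kN

563.39


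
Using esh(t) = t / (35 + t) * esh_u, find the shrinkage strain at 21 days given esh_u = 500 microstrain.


esh(21) = 21 / (35 + 21) * 500
= 21 / 56 * 500
= 187.5 microstrain

187.5


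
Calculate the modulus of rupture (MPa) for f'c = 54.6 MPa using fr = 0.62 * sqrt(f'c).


fr = 0.62 * sqrt(54.6)
= 4.581 MPa

4.581


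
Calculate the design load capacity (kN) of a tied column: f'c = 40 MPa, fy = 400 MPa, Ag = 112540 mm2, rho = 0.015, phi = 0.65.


Ast = rho * Ag = 0.015 * 112540 = 1688.1 mm2
phi*Pn = 0.65 * 0.80 * (0.85 * 40 * (112540 - 1688.1) + 400 * 1688.1) / 1000
= 2310.99 kN

2310.99


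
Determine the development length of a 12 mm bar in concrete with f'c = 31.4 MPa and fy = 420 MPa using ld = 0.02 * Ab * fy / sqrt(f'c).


Ab = pi * 12^2 / 4 = 113.097 mm2
ld = 0.02 * 113.097 * 420 / sqrt(31.4)
= 169.5 mm

169.5


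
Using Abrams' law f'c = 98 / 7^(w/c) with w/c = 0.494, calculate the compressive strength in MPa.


f'c = 98 / 7^0.494
= 98 / 2.615
= 37.48 MPa

37.48


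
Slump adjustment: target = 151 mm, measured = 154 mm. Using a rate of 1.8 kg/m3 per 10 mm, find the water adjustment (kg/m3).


Difference = 151 - 154 = -3 mm
Water adjustment = -3 * 1.8 / 10 = -0.5 kg/m3

-0.5


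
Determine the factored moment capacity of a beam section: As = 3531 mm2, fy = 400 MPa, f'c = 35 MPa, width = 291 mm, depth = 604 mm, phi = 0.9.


a = As * fy / (0.85 * f'c * b)
= 3531 * 400 / (0.85 * 35 * 291)
= 163.1465 mm
Mn = As * fy * (d - a/2) / 10^6
= 737.8755 kN-m
phi*Mn = 0.9 * 737.8755 = 664.09 kN-m

664.09


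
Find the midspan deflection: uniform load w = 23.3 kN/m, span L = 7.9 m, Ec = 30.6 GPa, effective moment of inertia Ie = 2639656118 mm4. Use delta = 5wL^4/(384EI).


Convert: L = 7.9 m = 7900 mm, Ec = 30.6 GPa = 30600 MPa
delta = 5 * 23.3 * 7900^4 / (384 * 30600 * 2639656118)
= 14.63 mm

14.63


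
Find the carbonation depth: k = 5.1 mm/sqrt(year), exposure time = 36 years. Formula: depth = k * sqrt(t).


depth = k * sqrt(t)
= 5.1 * sqrt(36)
= 30.6 mm

30.6


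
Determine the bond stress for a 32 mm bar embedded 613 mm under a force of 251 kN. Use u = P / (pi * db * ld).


u = P / (pi * db * ld)
= 251 * 1000 / (pi * 32 * 613)
= 4.073 MPa

4.073


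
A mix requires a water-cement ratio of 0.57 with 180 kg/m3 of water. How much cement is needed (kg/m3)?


Cement = water / (w/c)
= 180 / 0.57
= 315.8 kg/m3

315.8


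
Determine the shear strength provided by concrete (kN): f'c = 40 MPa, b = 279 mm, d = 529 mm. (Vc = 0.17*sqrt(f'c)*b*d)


Vc = 0.17 * sqrt(40) * 279 * 529 / 1000
= 158.69 kN

158.69


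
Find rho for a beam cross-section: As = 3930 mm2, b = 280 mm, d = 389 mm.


rho = As / (b * d)
= 3930 / (280 * 389)
= 0.0361

0.0361


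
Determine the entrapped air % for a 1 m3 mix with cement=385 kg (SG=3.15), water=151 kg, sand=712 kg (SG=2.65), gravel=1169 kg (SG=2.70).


Vol cement = 385 / (3.15 * 1000) = 0.122222 m3
Vol water = 151 / 1000 = 0.151 m3
Vol sand = 712 / (2.65 * 1000) = 0.268679 m3
Vol gravel = 1169 / (2.70 * 1000) = 0.432963 m3
Total solid + water volume = 0.974864 m3
Air = (1 - 0.974864) * 100 = 2.51%

2.51


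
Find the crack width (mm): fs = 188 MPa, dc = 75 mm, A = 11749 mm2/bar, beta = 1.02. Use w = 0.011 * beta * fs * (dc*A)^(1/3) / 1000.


w = 0.011 * beta * fs * (dc * A)^(1/3) / 1000
= 0.011 * 1.02 * 188 * (75 * 11749)^(1/3) / 1000
= 0.202 mm

0.202


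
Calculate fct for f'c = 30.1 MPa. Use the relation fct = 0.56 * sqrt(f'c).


fct = 0.56 * sqrt(30.1)
= 0.56 * 5.486
= 3.072 MPa

3.072


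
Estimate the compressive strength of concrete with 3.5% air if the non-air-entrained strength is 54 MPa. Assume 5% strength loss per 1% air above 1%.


Strength loss = (3.5 - 1) * 5 = 12.5%
f'c = 54 * (1 - 12.5/100)
= 47.25 MPa

47.25


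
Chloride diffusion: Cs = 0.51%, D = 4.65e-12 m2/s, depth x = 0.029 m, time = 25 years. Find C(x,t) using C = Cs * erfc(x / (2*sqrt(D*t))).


t_seconds = 25 * 365.25 * 24 * 3600 = 788940000.0 s
arg = 0.029 / (2 * sqrt(4.65e-12 * 788940000.0))
= 0.2394
erfc(0.2394) = 0.7349
C = 0.51 * 0.7349 = 0.3748%

0.3748


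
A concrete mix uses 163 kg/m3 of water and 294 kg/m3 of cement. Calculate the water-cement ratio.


w/c = water / cement
w/c = 163 / 294 = 0.554

0.554


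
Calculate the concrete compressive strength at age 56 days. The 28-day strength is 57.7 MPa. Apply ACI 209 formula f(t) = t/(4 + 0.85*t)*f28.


f(56) = 56 / (4 + 0.85 * 56) * 57.7
= 56 / 51.6 * 57.7
= 62.62 MPa

62.62


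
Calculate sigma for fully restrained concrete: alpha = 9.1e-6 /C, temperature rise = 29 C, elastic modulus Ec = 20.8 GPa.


sigma = alpha * dT * Ec
= 9.1e-6 * 29 * 20.8 * 1000
= 5.489 MPa

5.489


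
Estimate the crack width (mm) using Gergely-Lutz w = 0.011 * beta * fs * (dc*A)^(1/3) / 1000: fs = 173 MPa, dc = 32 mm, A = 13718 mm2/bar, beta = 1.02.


w = 0.011 * beta * fs * (dc * A)^(1/3) / 1000
= 0.011 * 1.02 * 173 * (32 * 13718)^(1/3) / 1000
= 0.148 mm

0.148


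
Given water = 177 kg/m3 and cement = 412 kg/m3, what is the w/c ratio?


w/c = water / cement
w/c = 177 / 412 = 0.43

0.43


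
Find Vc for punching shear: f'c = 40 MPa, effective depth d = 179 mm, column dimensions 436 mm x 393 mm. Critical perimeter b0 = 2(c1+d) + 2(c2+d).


b0 = 2*(436 + 179) + 2*(393 + 179) = 2374 mm
Vc = 0.33 * sqrt(40) * 2374 * 179 / 1000
= 886.91 kN

886.91


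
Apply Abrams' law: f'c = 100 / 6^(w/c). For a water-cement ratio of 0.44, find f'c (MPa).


f'c = 100 / 6^0.44
= 100 / 2.2
= 45.46 MPa

45.46


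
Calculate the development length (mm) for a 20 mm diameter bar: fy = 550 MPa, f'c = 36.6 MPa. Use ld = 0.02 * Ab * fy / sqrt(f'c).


Ab = pi * 20^2 / 4 = 314.159 mm2
ld = 0.02 * 314.159 * 550 / sqrt(36.6)
= 571.2 mm

571.2


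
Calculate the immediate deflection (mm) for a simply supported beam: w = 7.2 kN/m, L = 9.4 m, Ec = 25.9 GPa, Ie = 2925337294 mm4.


Convert: L = 9.4 m = 9400 mm, Ec = 25.9 GPa = 25900 MPa
delta = 5 * 7.2 * 9400^4 / (384 * 25900 * 2925337294)
= 9.66 mm

9.66


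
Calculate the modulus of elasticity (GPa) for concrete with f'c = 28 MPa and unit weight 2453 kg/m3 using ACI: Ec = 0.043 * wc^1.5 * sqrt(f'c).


Ec = 0.043 * 2453^1.5 * sqrt(28) / 1000
= 27.64 GPa

27.64


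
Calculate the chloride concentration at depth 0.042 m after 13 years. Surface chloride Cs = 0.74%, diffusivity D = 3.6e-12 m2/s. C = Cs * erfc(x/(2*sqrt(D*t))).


t_seconds = 13 * 365.25 * 24 * 3600 = 410248800.0 s
arg = 0.042 / (2 * sqrt(3.6e-12 * 410248800.0))
= 0.5464
erfc(0.5464) = 0.4396
C = 0.74 * 0.4396 = 0.3253%

0.3253


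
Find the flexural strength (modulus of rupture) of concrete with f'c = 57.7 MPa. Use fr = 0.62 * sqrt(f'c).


fr = 0.62 * sqrt(57.7)
= 4.71 MPa

4.71


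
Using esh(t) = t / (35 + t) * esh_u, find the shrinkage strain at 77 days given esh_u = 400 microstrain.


esh(77) = 77 / (35 + 77) * 400
= 77 / 112 * 400
= 275.0 microstrain

275.0


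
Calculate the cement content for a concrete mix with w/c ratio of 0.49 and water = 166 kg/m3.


Cement = water / (w/c)
= 166 / 0.49
= 338.8 kg/m3

338.8


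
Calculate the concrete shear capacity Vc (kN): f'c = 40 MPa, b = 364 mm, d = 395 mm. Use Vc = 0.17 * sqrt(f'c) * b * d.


Vc = 0.17 * sqrt(40) * 364 * 395 / 1000
= 154.59 kN

154.59


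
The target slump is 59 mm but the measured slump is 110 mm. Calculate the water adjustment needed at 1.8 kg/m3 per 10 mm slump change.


Difference = 59 - 110 = -51 mm
Water adjustment = -51 * 1.8 / 10 = -9.2 kg/m3

-9.2


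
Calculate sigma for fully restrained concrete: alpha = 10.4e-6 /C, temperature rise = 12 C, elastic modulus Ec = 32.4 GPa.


sigma = alpha * dT * Ec
= 10.4e-6 * 12 * 32.4 * 1000
= 4.044 MPa

4.044


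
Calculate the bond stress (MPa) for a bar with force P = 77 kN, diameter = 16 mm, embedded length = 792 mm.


u = P / (pi * db * ld)
= 77 * 1000 / (pi * 16 * 792)
= 1.934 MPa

1.934


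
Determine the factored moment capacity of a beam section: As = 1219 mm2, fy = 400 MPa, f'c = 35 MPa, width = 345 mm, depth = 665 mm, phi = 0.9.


a = As * fy / (0.85 * f'c * b)
= 1219 * 400 / (0.85 * 35 * 345)
= 47.507 mm
Mn = As * fy * (d - a/2) / 10^6
= 312.6718 kN-m
phi*Mn = 0.9 * 312.6718 = 281.4 kN-m

281.4


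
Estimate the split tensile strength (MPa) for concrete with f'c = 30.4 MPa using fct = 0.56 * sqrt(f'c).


fct = 0.56 * sqrt(30.4)
= 0.56 * 5.514
= 3.088 MPa

3.088


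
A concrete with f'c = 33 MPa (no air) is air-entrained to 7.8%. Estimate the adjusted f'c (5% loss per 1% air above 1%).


Strength loss = (7.8 - 1) * 5 = 34.0%
f'c = 33 * (1 - 34.0/100)
= 21.78 MPa

21.78


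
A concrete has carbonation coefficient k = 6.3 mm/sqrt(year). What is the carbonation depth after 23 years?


depth = k * sqrt(t)
= 6.3 * sqrt(23)
= 30.21 mm

30.21


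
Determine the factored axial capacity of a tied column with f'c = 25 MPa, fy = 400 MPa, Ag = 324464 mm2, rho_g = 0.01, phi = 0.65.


Ast = rho * Ag = 0.01 * 324464 = 3244.64 mm2
phi*Pn = 0.65 * 0.80 * (0.85 * 25 * (324464 - 3244.64) + 400 * 3244.64) / 1000
= 4224.36 kN

4224.36
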